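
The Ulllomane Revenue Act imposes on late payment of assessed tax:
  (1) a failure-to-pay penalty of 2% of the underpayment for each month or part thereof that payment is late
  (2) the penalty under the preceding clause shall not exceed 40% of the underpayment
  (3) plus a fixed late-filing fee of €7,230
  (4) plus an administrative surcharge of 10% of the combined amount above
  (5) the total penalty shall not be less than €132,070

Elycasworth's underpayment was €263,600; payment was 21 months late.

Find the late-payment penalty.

Penalty: €132,070

Accrued rate: 2% × 21 = 42%, capped at 40% → 40%
Failure-to-pay penalty: 40% of €263,600 = €105,440
Penalty before surcharge: €105,440 + €7,230 = €112,670
Administrative surcharge: 10% of €112,670 = €11,267
Total penalty: €112,670 + €11,267 = €123,937
Minimum €132,070: €123,937 is below the minimum → €132,070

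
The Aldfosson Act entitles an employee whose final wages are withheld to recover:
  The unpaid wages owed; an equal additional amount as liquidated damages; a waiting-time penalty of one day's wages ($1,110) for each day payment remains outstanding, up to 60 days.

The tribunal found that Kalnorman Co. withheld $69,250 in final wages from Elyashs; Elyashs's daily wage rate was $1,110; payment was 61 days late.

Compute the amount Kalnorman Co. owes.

Liquidated damages (equal amount): $69,250
Penalty days: min(61, 60) = 60
Waiting-time penalty: 60 × $1,110 = $66,600
Total award: $69,250 + $69,250 + $66,600 = $205,100

$205,100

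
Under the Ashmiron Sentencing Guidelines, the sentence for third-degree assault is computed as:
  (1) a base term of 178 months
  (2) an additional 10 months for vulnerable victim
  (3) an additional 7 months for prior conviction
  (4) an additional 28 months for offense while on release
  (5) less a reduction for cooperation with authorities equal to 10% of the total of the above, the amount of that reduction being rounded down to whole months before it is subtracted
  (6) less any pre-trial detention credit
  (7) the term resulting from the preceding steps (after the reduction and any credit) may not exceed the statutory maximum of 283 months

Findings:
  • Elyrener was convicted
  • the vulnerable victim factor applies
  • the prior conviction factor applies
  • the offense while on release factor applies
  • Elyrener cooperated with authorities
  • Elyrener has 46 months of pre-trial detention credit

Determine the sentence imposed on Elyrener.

Vulnerable victim enhancement: +10 months
Prior conviction enhancement: +7 months
Offense while on release enhancement: +28 months
Adjusted term: 178 months + 10 months + 7 months + 28 months = 223 months
Cooperation with authorities reduction: 10% of 223 months = 22 months (rounded down)
After reduction: 223 − 22 = 201 months
Less pre-trial detention credit: 201 months − 46 months = 155 months
Cap at 283 months: 155 months is within the cap, no reduction.

155 months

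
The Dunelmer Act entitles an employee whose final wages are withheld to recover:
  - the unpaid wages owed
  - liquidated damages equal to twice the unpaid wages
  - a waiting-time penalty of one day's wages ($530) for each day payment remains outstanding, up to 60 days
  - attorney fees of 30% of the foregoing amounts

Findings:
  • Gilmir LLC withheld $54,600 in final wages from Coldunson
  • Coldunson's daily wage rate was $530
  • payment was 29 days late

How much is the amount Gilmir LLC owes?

Doubled: 2 × $54,600 = $109,200
Penalty days: min(29, 60) = 29
Waiting-time penalty: 29 × $530 = $15,370
Subtotal: $54,600 + $109,200 + $15,370 = $179,170
Attorney fees: 30% of $179,170 = $53,751
Total award: $179,170 + $53,751 = $232,921

$232,921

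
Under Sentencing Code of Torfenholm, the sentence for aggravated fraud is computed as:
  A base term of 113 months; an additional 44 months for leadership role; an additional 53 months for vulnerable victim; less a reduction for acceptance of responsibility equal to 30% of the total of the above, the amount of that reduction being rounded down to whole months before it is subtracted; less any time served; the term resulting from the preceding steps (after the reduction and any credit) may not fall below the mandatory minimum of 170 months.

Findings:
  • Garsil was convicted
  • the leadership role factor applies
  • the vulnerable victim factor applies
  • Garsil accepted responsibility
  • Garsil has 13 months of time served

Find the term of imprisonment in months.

170 months

Leadership role enhancement: +44 months
Vulnerable victim enhancement: +53 months
Adjusted term: 113 months + 44 months + 53 months = 210 months
Acceptance of responsibility reduction: 30% of 210 months = 63 months (rounded down)
After reduction: 210 − 63 = 147 months
Less time served: 147 months − 13 months = 134 months
Minimum 170 months: 134 months is below the minimum → 170 months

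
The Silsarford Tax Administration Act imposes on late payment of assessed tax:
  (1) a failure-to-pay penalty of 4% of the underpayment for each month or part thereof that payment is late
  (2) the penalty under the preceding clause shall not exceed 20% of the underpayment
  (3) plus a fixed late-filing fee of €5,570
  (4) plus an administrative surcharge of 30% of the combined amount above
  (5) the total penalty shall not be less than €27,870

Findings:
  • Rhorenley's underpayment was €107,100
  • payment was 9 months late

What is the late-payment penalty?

Accrued rate: 4% × 9 = 36%, capped at 20% → 20%
Failure-to-pay penalty: 20% of €107,100 = €21,420
Penalty before surcharge: €21,420 + €5,570 = €26,990
Administrative surcharge: 30% of €26,990 = €8,097
Total penalty: €26,990 + €8,097 = €35,087
Minimum €27,870: €35,087 meets the minimum, no increase.

€35,087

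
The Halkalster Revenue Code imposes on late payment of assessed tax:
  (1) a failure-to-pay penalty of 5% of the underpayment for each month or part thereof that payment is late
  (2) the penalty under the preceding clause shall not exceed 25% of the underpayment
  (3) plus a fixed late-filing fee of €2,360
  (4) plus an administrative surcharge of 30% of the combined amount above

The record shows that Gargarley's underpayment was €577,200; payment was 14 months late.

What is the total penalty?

Accrued rate: 5% × 14 = 70%, capped at 25% → 25%
Failure-to-pay penalty: 25% of €577,200 = €144,300
Penalty before surcharge: €144,300 + €2,360 = €146,660
Administrative surcharge: 30% of €146,660 = €43,998
Total penalty: €146,660 + €43,998 = €190,658

€190,658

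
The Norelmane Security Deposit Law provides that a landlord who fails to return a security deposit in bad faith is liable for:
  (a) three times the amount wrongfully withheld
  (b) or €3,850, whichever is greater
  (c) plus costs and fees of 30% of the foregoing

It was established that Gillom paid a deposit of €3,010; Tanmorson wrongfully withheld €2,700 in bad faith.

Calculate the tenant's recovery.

Trebled: 3 × €2,700 = €8,100
Minimum €3,850: €8,100 meets the minimum, no increase.
Costs and fees: 30% of €8,100 = €2,430
Total recovery: €8,100 + €2,430 = €10,530

€10,530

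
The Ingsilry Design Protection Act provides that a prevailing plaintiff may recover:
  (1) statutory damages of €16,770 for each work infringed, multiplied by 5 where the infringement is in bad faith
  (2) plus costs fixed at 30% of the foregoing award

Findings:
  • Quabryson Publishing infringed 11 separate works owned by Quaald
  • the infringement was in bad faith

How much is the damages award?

Award: €1,199,055

Statutory damages: 11 × €16,770 = €184,470
Multiplied by 5: 5 × €184,470 = €922,350
Costs: 30% of €922,350 = €276,705
Award plus costs: €922,350 + €276,705 = €1,199,055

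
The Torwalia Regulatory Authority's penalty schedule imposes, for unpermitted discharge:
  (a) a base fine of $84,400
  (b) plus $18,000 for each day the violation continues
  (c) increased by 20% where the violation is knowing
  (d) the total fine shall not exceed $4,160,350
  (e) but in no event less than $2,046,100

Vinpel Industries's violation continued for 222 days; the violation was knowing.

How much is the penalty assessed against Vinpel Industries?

Per-day component: 222 × $18,000 = $3,996,000
Base plus per-day: $84,400 + $3,996,000 = $4,080,400
Enhancement: 20% of $4,080,400 = $816,080
Enhanced fine: $4,080,400 + $816,080 = $4,896,480
Cap at $4,160,350: $4,896,480 exceeds the cap → $4,160,350
Minimum $2,046,100: $4,160,350 meets the minimum, no increase.

Civil penalty: $4,160,350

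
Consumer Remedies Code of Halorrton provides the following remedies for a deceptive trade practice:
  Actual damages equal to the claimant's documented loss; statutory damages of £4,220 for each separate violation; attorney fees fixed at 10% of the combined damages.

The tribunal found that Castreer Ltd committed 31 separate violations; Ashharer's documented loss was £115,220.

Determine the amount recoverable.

£270,644

Statutory damages: 31 × £4,220 = £130,820
Combined damages: £115,220 + £130,820 = £246,040
Attorney fees: 10% of £246,040 = £24,604
Total recovery: £246,040 + £24,604 = £270,644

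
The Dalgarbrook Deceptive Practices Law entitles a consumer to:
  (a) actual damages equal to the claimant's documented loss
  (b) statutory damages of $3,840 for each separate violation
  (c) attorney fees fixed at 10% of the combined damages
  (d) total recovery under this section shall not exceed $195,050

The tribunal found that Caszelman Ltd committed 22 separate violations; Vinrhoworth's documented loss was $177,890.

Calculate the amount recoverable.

Statutory damages: 22 × $3,840 = $84,480
Combined damages: $177,890 + $84,480 = $262,370
Attorney fees: 10% of $262,370 = $26,237
Total before cap: $262,370 + $26,237 = $288,607
Cap at $195,050: $288,607 exceeds the cap → $195,050

$195,050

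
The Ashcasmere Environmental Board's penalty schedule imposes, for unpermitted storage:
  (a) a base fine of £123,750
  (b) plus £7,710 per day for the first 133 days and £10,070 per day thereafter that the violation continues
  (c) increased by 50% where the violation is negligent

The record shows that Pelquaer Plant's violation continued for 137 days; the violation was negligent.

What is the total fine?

Civil penalty: £1,784,190

First 133 days: 133 × £7,710 = £1,025,430
Remaining days: (137 − 133) × £10,070 = £40,280
Per-day component: £1,025,430 + £40,280 = £1,065,710
Base plus per-day: £123,750 + £1,065,710 = £1,189,460
Enhancement: 50% of £1,189,460 = £594,730
Enhanced fine: £1,189,460 + £594,730 = £1,784,190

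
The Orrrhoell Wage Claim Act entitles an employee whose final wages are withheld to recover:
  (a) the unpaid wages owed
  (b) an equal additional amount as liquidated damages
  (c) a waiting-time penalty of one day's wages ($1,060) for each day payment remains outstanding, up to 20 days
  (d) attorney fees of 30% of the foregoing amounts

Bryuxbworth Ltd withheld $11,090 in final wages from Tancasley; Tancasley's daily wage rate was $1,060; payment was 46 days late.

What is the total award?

$56,394

Liquidated damages (equal amount): $11,090
Penalty days: min(46, 20) = 20
Waiting-time penalty: 20 × $1,060 = $21,200
Subtotal: $11,090 + $11,090 + $21,200 = $43,380
Attorney fees: 30% of $43,380 = $13,014
Total award: $43,380 + $13,014 = $56,394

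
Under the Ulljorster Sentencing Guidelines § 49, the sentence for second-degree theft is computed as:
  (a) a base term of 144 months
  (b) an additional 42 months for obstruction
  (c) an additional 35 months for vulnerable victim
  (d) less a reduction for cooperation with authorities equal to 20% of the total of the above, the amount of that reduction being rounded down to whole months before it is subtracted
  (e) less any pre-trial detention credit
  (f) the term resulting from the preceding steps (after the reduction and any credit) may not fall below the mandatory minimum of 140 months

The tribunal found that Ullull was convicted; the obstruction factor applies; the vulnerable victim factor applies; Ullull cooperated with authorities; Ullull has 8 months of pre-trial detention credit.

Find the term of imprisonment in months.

169 months

Obstruction enhancement: +42 months
Vulnerable victim enhancement: +35 months
Adjusted term: 144 months + 42 months + 35 months = 221 months
Cooperation with authorities reduction: 20% of 221 months = 44 months (rounded down)
After reduction: 221 − 44 = 177 months
Less pre-trial detention credit: 177 months − 8 months = 169 months
Minimum 140 months: 169 months meets the minimum, no increase.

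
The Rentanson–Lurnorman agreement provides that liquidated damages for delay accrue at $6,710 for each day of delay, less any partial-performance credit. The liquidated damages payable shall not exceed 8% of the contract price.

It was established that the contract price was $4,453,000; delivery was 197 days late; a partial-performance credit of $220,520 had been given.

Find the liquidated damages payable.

$356,240

Per-day damages: 197 × $6,710 = $1,321,870
Less partial-performance credit: $1,321,870 − $220,520 = $1,101,350
Cap: 8% of $4,453,000 = $356,240
Cap at $356,240: $1,101,350 exceeds the cap → $356,240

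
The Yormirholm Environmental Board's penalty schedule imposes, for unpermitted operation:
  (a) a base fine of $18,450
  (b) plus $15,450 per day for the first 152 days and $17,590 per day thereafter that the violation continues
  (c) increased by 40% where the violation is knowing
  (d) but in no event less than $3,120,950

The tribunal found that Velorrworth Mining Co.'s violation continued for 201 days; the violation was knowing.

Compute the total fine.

$4,520,264

First 152 days: 152 × $15,450 = $2,348,400
Remaining days: (201 − 152) × $17,590 = $861,910
Per-day component: $2,348,400 + $861,910 = $3,210,310
Base plus per-day: $18,450 + $3,210,310 = $3,228,760
Enhancement: 40% of $3,228,760 = $1,291,504
Enhanced fine: $3,228,760 + $1,291,504 = $4,520,264
Minimum $3,120,950: $4,520,264 meets the minimum, no increase.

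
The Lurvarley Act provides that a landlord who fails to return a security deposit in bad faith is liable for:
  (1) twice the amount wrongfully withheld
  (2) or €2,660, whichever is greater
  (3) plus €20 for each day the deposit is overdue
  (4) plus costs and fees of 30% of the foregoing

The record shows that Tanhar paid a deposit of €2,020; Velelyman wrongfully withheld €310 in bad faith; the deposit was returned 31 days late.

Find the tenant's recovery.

Recovery: €4,264

Doubled: 2 × €310 = €620
Minimum €2,660: €620 is below the minimum → €2,660
Late-return penalty: 31 × €20 = €620
Damages plus late penalty: €2,660 + €620 = €3,280
Costs and fees: 30% of €3,280 = €984
Total recovery: €3,280 + €984 = €4,264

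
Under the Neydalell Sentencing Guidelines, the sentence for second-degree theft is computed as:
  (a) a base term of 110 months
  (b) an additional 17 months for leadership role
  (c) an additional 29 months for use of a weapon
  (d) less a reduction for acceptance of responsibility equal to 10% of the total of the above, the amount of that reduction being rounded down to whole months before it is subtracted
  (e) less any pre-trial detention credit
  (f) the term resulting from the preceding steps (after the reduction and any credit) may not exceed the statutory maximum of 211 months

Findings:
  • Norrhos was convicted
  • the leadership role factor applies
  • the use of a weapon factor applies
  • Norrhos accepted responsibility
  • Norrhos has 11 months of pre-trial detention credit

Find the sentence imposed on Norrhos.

Leadership role enhancement: +17 months
Use of a weapon enhancement: +29 months
Adjusted term: 110 months + 17 months + 29 months = 156 months
Acceptance of responsibility reduction: 10% of 156 months = 15 months (rounded down)
After reduction: 156 − 15 = 141 months
Less pre-trial detention credit: 141 months − 11 months = 130 months
Cap at 211 months: 130 months is within the cap, no reduction.

130 months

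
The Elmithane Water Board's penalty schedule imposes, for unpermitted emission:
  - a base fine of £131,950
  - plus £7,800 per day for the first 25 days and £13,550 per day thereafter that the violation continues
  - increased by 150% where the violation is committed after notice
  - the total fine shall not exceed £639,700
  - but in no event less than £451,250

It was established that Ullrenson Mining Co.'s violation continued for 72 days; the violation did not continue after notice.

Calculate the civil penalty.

£639,700

First 25 days: 25 × £7,800 = £195,000
Remaining days: (72 − 25) × £13,550 = £636,850
Per-day component: £195,000 + £636,850 = £831,850
Base plus per-day: £131,950 + £831,850 = £963,800
The violation did not continue after notice: no 150% increase.
Cap at £639,700: £963,800 exceeds the cap → £639,700
Minimum £451,250: £639,700 meets the minimum, no increase.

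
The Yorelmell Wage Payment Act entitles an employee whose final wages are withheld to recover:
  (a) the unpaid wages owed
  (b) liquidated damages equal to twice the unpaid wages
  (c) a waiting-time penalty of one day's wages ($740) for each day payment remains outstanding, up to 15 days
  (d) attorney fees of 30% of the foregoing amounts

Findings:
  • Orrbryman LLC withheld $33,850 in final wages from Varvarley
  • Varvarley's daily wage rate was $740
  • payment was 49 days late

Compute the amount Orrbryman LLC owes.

$146,445

Doubled: 2 × $33,850 = $67,700
Penalty days: min(49, 15) = 15
Waiting-time penalty: 15 × $740 = $11,100
Subtotal: $33,850 + $67,700 + $11,100 = $112,650
Attorney fees: 30% of $112,650 = $33,795
Total award: $112,650 + $33,795 = $146,445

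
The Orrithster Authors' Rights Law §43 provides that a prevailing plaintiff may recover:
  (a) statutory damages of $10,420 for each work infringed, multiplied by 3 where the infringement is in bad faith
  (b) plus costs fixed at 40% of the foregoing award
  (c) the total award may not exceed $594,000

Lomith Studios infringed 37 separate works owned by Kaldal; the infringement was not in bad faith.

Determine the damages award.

$539,756

Statutory damages: 37 × $10,420 = $385,540
Infringement not in bad faith: no ×3 enhancement.
Costs: 40% of $385,540 = $154,216
Award plus costs: $385,540 + $154,216 = $539,756
Cap at $594,000: $539,756 is within the cap, no reduction.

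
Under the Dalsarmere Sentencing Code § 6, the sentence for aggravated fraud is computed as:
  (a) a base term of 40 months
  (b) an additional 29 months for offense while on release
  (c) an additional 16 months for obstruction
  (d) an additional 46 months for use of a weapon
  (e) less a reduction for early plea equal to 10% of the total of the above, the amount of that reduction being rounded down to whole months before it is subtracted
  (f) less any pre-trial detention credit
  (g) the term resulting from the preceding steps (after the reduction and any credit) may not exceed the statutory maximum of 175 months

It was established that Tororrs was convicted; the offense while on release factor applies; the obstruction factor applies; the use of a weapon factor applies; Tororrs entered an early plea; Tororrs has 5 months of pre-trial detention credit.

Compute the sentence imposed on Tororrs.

Sentence: 113 months

Offense while on release enhancement: +29 months
Obstruction enhancement: +16 months
Use of a weapon enhancement: +46 months
Adjusted term: 40 months + 29 months + 16 months + 46 months = 131 months
Early plea reduction: 10% of 131 months = 13 months (rounded down)
After reduction: 131 − 13 = 118 months
Less pre-trial detention credit: 118 months − 5 months = 113 months
Cap at 175 months: 113 months is within the cap, no reduction.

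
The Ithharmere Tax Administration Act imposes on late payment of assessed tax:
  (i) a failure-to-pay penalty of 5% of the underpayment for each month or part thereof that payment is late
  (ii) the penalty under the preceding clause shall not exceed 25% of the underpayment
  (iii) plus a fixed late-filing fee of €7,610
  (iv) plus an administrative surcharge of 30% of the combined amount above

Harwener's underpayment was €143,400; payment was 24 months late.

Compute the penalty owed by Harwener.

Penalty: €56,498

Accrued rate: 5% × 24 = 120%, capped at 25% → 25%
Failure-to-pay penalty: 25% of €143,400 = €35,850
Penalty before surcharge: €35,850 + €7,610 = €43,460
Administrative surcharge: 30% of €43,460 = €13,038
Total penalty: €43,460 + €13,038 = €56,498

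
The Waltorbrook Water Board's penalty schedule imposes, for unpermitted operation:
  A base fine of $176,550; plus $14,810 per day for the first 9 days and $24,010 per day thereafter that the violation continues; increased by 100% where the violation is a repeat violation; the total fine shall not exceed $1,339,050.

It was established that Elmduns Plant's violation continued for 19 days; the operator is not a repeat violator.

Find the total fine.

Civil penalty: $549,940

First 9 days: 9 × $14,810 = $133,290
Remaining days: (19 − 9) × $24,010 = $240,100
Per-day component: $133,290 + $240,100 = $373,390
Base plus per-day: $176,550 + $373,390 = $549,940
The operator is not a repeat violator: no 100% increase.
Cap at $1,339,050: $549,940 is within the cap, no reduction.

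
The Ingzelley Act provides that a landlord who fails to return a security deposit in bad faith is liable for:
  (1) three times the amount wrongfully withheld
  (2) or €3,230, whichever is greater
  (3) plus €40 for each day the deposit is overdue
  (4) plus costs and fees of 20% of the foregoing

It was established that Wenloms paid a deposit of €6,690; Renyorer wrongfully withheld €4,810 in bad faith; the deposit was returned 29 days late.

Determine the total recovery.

Trebled: 3 × €4,810 = €14,430
Minimum €3,230: €14,430 meets the minimum, no increase.
Late-return penalty: 29 × €40 = €1,160
Damages plus late penalty: €14,430 + €1,160 = €15,590
Costs and fees: 20% of €15,590 = €3,118
Total recovery: €15,590 + €3,118 = €18,708

€18,708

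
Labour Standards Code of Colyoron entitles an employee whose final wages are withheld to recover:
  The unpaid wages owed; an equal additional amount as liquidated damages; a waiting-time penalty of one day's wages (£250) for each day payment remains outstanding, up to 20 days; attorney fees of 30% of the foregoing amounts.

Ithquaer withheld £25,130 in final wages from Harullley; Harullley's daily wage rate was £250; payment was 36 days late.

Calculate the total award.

Total award: £71,838

Liquidated damages (equal amount): £25,130
Penalty days: min(36, 20) = 20
Waiting-time penalty: 20 × £250 = £5,000
Subtotal: £25,130 + £25,130 + £5,000 = £55,260
Attorney fees: 30% of £55,260 = £16,578
Total award: £55,260 + £16,578 = £71,838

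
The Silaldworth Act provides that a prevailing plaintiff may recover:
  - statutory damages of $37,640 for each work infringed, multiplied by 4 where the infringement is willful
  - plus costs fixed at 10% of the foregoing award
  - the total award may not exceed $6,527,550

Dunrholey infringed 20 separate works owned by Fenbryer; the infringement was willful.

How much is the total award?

Statutory damages: 20 × $37,640 = $752,800
Multiplied by 4: 4 × $752,800 = $3,011,200
Costs: 10% of $3,011,200 = $301,120
Award plus costs: $3,011,200 + $301,120 = $3,312,320
Cap at $6,527,550: $3,312,320 is within the cap, no reduction.

Award: $3,312,320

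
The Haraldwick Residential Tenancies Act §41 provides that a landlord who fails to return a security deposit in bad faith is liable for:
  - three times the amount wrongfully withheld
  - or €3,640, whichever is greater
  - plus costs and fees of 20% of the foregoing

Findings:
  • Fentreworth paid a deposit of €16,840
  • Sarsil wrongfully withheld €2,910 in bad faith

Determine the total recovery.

Trebled: 3 × €2,910 = €8,730
Minimum €3,640: €8,730 meets the minimum, no increase.
Costs and fees: 20% of €8,730 = €1,746
Total recovery: €8,730 + €1,746 = €10,476

Recovery: €10,476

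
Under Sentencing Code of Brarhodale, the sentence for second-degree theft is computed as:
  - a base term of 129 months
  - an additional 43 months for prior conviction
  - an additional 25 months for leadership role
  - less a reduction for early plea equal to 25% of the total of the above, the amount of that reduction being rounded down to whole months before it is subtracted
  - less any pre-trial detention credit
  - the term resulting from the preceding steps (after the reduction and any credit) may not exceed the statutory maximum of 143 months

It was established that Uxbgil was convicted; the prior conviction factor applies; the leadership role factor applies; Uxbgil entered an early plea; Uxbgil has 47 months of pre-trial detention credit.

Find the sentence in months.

101 months

Prior conviction enhancement: +43 months
Leadership role enhancement: +25 months
Adjusted term: 129 months + 43 months + 25 months = 197 months
Early plea reduction: 25% of 197 months = 49 months (rounded down)
After reduction: 197 − 49 = 148 months
Less pre-trial detention credit: 148 months − 47 months = 101 months
Cap at 143 months: 101 months is within the cap, no reduction.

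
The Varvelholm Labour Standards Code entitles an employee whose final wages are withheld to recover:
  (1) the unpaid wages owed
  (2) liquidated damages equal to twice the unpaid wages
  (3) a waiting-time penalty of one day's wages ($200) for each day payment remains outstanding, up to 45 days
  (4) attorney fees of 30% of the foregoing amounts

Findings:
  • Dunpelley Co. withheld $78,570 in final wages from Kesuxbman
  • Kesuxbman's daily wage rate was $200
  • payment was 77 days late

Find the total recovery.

Doubled: 2 × $78,570 = $157,140
Penalty days: min(77, 45) = 45
Waiting-time penalty: 45 × $200 = $9,000
Subtotal: $78,570 + $157,140 + $9,000 = $244,710
Attorney fees: 30% of $244,710 = $73,413
Total award: $244,710 + $73,413 = $318,123

Total award: $318,123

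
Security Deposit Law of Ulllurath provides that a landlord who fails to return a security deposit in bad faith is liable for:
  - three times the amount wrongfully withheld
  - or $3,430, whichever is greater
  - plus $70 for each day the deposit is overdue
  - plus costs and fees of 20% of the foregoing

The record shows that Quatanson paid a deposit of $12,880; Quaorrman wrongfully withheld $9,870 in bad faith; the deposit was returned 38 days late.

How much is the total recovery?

Trebled: 3 × $9,870 = $29,610
Minimum $3,430: $29,610 meets the minimum, no increase.
Late-return penalty: 38 × $70 = $2,660
Damages plus late penalty: $29,610 + $2,660 = $32,270
Costs and fees: 20% of $32,270 = $6,454
Total recovery: $32,270 + $6,454 = $38,724

$38,724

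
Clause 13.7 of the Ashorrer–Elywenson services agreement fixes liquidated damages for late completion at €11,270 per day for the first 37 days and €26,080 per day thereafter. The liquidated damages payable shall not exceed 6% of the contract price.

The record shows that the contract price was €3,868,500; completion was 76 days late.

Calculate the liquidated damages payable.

First 37 days: 37 × €11,270 = €416,990
Remaining days: (76 − 37) × €26,080 = €1,017,120
Accrued per-day damages: €416,990 + €1,017,120 = €1,434,110
Cap: 6% of €3,868,500 = €232,110
Cap at €232,110: €1,434,110 exceeds the cap → €232,110

€232,110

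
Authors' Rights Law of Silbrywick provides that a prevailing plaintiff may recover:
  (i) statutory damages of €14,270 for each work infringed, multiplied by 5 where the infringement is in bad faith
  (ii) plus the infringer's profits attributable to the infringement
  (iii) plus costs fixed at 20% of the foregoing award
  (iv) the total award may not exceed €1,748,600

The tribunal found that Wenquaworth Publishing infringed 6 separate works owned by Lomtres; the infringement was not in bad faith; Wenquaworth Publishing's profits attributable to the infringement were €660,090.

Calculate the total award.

€894,852

Statutory damages: 6 × €14,270 = €85,620
Infringement not in bad faith: no ×5 enhancement.
Combined award: €85,620 + €660,090 = €745,710
Costs: 20% of €745,710 = €149,142
Award plus costs: €745,710 + €149,142 = €894,852
Cap at €1,748,600: €894,852 is within the cap, no reduction.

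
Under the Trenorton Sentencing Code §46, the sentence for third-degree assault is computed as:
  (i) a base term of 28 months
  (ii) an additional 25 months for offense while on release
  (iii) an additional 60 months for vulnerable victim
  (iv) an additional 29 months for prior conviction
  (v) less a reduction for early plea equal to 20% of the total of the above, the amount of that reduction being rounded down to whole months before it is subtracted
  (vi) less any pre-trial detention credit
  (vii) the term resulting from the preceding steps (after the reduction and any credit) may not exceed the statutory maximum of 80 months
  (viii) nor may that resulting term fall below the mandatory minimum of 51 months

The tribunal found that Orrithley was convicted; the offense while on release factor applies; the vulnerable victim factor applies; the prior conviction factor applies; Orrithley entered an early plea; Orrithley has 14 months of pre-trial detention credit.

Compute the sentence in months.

80 months

Offense while on release enhancement: +25 months
Vulnerable victim enhancement: +60 months
Prior conviction enhancement: +29 months
Adjusted term: 28 months + 25 months + 60 months + 29 months = 142 months
Early plea reduction: 20% of 142 months = 28 months (rounded down)
After reduction: 142 − 28 = 114 months
Less pre-trial detention credit: 114 months − 14 months = 100 months
Cap at 80 months: 100 months exceeds the cap → 80 months
Minimum 51 months: 80 months meets the minimum, no increase.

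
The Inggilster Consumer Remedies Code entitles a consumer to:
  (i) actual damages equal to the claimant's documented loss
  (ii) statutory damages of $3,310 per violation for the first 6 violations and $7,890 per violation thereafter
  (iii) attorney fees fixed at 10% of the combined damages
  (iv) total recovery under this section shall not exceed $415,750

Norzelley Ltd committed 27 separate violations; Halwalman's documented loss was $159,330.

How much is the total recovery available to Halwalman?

$379,368

First 6 violations: 6 × $3,310 = $19,860
Remaining violations: (27 − 6) × $7,890 = $165,690
Statutory damages: $19,860 + $165,690 = $185,550
Combined damages: $159,330 + $185,550 = $344,880
Attorney fees: 10% of $344,880 = $34,488
Total before cap: $344,880 + $34,488 = $379,368
Cap at $415,750: $379,368 is within the cap, no reduction.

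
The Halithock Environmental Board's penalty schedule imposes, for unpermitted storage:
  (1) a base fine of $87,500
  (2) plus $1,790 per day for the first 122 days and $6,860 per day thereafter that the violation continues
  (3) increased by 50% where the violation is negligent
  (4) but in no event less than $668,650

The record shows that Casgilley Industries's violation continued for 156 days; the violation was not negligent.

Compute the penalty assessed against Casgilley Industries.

$668,650

First 122 days: 122 × $1,790 = $218,380
Remaining days: (156 − 122) × $6,860 = $233,240
Per-day component: $218,380 + $233,240 = $451,620
Base plus per-day: $87,500 + $451,620 = $539,120
The violation was not negligent: no 50% increase.
Minimum $668,650: $539,120 is below the minimum → $668,650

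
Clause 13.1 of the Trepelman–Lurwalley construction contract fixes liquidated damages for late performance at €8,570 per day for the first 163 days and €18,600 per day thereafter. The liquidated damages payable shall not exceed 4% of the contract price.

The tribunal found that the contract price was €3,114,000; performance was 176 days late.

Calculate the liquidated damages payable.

First 163 days: 163 × €8,570 = €1,396,910
Remaining days: (176 − 163) × €18,600 = €241,800
Accrued per-day damages: €1,396,910 + €241,800 = €1,638,710
Cap: 4% of €3,114,000 = €124,560
Cap at €124,560: €1,638,710 exceeds the cap → €124,560

€124,560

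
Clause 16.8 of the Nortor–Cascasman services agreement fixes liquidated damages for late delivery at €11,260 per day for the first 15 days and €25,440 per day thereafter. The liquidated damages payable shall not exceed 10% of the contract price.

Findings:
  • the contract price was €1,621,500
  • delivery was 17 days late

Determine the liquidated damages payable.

First 15 days: 15 × €11,260 = €168,900
Remaining days: (17 − 15) × €25,440 = €50,880
Accrued per-day damages: €168,900 + €50,880 = €219,780
Cap: 10% of €1,621,500 = €162,150
Cap at €162,150: €219,780 exceeds the cap → €162,150

Liquidated damages: €162,150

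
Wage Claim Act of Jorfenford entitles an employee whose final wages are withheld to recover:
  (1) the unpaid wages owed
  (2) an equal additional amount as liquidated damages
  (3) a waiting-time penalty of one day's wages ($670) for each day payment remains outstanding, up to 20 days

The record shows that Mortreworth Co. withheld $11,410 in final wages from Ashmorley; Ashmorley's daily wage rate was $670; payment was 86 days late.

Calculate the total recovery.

Liquidated damages (equal amount): $11,410
Penalty days: min(86, 20) = 20
Waiting-time penalty: 20 × $670 = $13,400
Total award: $11,410 + $11,410 + $13,400 = $36,220

$36,220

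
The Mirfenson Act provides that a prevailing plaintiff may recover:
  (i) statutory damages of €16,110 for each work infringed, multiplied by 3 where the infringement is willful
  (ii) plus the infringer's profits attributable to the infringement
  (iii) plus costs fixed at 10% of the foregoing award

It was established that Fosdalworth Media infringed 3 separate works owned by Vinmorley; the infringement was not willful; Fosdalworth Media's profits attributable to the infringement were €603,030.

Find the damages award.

€716,496

Statutory damages: 3 × €16,110 = €48,330
Infringement not willful: no ×3 enhancement.
Combined award: €48,330 + €603,030 = €651,360
Costs: 10% of €651,360 = €65,136
Award plus costs: €651,360 + €65,136 = €716,496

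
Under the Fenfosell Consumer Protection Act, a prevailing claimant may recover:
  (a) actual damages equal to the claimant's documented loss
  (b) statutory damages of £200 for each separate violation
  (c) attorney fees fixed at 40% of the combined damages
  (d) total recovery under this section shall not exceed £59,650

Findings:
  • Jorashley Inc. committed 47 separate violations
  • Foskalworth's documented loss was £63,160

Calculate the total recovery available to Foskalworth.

Statutory damages: 47 × £200 = £9,400
Combined damages: £63,160 + £9,400 = £72,560
Attorney fees: 40% of £72,560 = £29,024
Total before cap: £72,560 + £29,024 = £101,584
Cap at £59,650: £101,584 exceeds the cap → £59,650

£59,650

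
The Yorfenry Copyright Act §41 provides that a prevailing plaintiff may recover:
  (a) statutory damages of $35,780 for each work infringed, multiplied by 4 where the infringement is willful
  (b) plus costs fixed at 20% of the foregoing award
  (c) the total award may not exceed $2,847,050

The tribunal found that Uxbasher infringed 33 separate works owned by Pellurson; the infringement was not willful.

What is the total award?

Statutory damages: 33 × $35,780 = $1,180,740
Infringement not willful: no ×4 enhancement.
Costs: 20% of $1,180,740 = $236,148
Award plus costs: $1,180,740 + $236,148 = $1,416,888
Cap at $2,847,050: $1,416,888 is within the cap, no reduction.

$1,416,888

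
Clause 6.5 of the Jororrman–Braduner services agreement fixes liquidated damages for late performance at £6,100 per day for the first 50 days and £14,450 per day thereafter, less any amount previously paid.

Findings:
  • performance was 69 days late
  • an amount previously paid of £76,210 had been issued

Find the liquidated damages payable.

First 50 days: 50 × £6,100 = £305,000
Remaining days: (69 − 50) × £14,450 = £274,550
Accrued per-day damages: £305,000 + £274,550 = £579,550
Less amount previously paid: £579,550 − £76,210 = £503,340

£503,340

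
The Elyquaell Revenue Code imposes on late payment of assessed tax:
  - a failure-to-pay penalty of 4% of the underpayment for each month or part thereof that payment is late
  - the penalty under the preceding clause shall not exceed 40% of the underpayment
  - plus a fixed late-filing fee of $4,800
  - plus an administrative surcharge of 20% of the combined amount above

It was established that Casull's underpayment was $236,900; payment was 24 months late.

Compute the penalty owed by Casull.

Accrued rate: 4% × 24 = 96%, capped at 40% → 40%
Failure-to-pay penalty: 40% of $236,900 = $94,760
Penalty before surcharge: $94,760 + $4,800 = $99,560
Administrative surcharge: 20% of $99,560 = $19,912
Total penalty: $99,560 + $19,912 = $119,472

$119,472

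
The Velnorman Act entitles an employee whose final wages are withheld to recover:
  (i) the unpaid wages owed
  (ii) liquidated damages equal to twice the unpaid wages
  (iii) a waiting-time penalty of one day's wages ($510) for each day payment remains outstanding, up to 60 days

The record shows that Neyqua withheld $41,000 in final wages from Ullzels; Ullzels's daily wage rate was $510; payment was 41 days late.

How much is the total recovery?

Doubled: 2 × $41,000 = $82,000
Penalty days: min(41, 60) = 41
Waiting-time penalty: 41 × $510 = $20,910
Total award: $41,000 + $82,000 + $20,910 = $143,910

$143,910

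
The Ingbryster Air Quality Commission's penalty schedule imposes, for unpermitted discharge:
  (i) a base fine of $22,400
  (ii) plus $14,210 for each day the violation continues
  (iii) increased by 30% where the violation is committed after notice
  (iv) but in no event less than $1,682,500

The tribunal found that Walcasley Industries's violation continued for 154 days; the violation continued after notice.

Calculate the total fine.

Per-day component: 154 × $14,210 = $2,188,340
Base plus per-day: $22,400 + $2,188,340 = $2,210,740
Enhancement: 30% of $2,210,740 = $663,222
Enhanced fine: $2,210,740 + $663,222 = $2,873,962
Minimum $1,682,500: $2,873,962 meets the minimum, no increase.

$2,873,962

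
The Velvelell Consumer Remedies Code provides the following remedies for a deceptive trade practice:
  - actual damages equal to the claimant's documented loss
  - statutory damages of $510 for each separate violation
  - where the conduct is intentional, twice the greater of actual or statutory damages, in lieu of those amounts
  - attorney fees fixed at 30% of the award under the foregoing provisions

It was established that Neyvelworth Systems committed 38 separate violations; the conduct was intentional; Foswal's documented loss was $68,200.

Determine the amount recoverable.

$177,320

Statutory damages: 38 × $510 = $19,380
Greater of actual damages ($68,200) or statutory damages ($19,380): $68,200
Doubled: 2 × $68,200 = $136,400
Attorney fees: 30% of $136,400 = $40,920
Total recovery: $136,400 + $40,920 = $177,320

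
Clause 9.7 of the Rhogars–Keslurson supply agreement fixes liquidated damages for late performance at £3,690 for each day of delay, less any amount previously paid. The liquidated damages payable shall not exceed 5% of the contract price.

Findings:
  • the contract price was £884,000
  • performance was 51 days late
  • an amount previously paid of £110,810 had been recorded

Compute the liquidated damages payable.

£44,200

Per-day damages: 51 × £3,690 = £188,190
Less amount previously paid: £188,190 − £110,810 = £77,380
Cap: 5% of £884,000 = £44,200
Cap at £44,200: £77,380 exceeds the cap → £44,200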